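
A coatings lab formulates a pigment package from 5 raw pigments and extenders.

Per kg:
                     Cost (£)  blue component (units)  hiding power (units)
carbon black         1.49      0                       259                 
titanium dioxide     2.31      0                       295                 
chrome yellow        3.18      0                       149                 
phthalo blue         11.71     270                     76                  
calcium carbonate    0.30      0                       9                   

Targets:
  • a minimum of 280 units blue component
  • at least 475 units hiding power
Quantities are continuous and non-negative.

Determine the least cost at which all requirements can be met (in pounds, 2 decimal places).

Let x1 = kg of carbon black, x2 = kg of titanium dioxide, x3 = kg of chrome yellow, x4 = kg of phthalo blue, x5 = kg of calcium carbonate.
Minimise 1.49x1 + 2.31x2 + 3.18x3 + 11.71x4 + 0.3x5 subject to:
  270x4 ≥ 280   (blue component)
  259x1 + 295x2 + 149x3 + 76x4 + 9x5 ≥ 475   (hiding power)
  x1, x2, x3, x4, x5 ≥ 0.
The optimal basis is {carbon black, phthalo blue}; titanium dioxide, chrome yellow, calcium carbonate drop out. There the blue component and hiding power constraints are tight.
Solving gives x1 = 1.53, x4 = 1.037.
Total cost: 1.49·1.53 + 11.71·1.037 = 14.4230.

£14.42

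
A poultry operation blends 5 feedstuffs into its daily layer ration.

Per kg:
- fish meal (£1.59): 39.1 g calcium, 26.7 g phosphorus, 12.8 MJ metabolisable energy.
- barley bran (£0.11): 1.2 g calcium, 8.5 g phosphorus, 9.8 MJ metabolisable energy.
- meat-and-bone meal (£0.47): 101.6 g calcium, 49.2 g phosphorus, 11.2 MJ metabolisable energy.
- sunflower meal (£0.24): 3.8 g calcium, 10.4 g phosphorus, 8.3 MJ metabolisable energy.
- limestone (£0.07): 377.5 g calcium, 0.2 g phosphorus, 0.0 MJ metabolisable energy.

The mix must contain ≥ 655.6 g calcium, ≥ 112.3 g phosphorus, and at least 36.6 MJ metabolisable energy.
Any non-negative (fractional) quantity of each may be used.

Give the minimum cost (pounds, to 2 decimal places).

Treat it as an LP. Let x1 = kg of fish meal, x2 = kg of barley bran, x3 = kg of meat-and-bone meal, x4 = kg of sunflower meal, x5 = kg of limestone.
Minimise 1.59x1 + 0.11x2 + 0.47x3 + 0.24x4 + 0.07x5 s.t.:
  39.1x1 + 1.2x2 + 101.6x3 + 3.8x4 + 377.5x5 ≥ 655.6   (calcium)
  26.7x1 + 8.5x2 + 49.2x3 + 10.4x4 + 0.2x5 ≥ 112.3   (phosphorus)
  12.8x1 + 9.8x2 + 11.2x3 + 8.3x4 ≥ 36.6   (metabolisable energy)
  x1, x2, x3, x4, x5 ≥ 0.
The minimum-cost mix takes nothing from fish meal, sunflower meal — only barley bran, meat-and-bone meal, limestone. The calcium, phosphorus, metabolisable energy requirements are met with equality.
That vertex is x2 = 1.41, x3 = 2.034, x5 = 1.185.
Objective = 0.11·1.41 + 0.47·2.034 + 0.07·1.185 = 1.1940.

£1.19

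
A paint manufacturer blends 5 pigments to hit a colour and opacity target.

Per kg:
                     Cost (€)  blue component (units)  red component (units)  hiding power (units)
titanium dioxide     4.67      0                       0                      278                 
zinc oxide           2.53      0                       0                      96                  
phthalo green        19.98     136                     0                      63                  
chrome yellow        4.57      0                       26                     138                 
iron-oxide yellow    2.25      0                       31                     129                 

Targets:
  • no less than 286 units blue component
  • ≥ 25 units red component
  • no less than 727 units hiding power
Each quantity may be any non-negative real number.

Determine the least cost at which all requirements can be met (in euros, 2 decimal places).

€52.07

Treat it as an LP. Let x1 = kg of titanium dioxide, x2 = kg of zinc oxide, x3 = kg of phthalo green, x4 = kg of chrome yellow, x5 = kg of iron-oxide yellow.
min 4.67x1 + 2.53x2 + 19.98x3 + 4.57x4 + 2.25x5 s.t.:
  136x3 ≥ 286   (blue component)
  26x4 + 31x5 ≥ 25   (red component)
  278x1 + 96x2 + 63x3 + 138x4 + 129x5 ≥ 727   (hiding power)
  x1, x2, x3, x4, x5 ≥ 0.
The minimum-cost mix takes nothing from zinc oxide, chrome yellow — only titanium dioxide, phthalo green, iron-oxide yellow. Binding constraints: blue component, red component, hiding power.
Optimal quantities: titanium dioxide = 1.764 kg, phthalo green = 2.103 kg, iron-oxide yellow = 0.8065 kg.
Total cost: 4.67·1.764 + 19.98·2.103 + 2.25·0.8065 = 52.0704.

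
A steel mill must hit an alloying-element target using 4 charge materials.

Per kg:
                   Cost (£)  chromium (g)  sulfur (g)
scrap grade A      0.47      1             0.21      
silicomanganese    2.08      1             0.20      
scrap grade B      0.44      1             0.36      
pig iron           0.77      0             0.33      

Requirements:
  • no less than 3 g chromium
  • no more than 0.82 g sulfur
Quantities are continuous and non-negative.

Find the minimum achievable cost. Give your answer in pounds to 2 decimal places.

£1.37

Let x1 = kg of scrap grade A, x2 = kg of silicomanganese, x3 = kg of scrap grade B, x4 = kg of pig iron.
min 0.47x1 + 2.08x2 + 0.44x3 + 0.77x4 s.t.:
  1x1 + 1x2 + 1x3 ≥ 3   (chromium)
  0.21x1 + 0.2x2 + 0.36x3 + 0.33x4 ≤ 0.82   (sulfur)
  x1, x2, x3, x4 ≥ 0.
The minimum-cost mix takes nothing from silicomanganese, pig iron — only scrap grade A, scrap grade B. Binding constraints: chromium and sulfur.
Optimal quantities: scrap grade A = 1.733 kg, scrap grade B = 1.267 kg.
Hence cost = 0.47·1.733 + 0.44·1.267 = £1.3720.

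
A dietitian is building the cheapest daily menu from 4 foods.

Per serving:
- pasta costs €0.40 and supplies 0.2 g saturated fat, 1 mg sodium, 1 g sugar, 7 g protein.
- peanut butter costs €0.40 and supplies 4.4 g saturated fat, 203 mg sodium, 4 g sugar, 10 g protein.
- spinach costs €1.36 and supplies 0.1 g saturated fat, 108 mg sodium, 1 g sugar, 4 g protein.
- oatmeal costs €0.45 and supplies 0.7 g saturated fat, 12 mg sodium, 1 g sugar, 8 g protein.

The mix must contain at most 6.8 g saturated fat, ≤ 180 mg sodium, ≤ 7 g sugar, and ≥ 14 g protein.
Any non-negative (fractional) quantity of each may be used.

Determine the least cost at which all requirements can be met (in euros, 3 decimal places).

€0.649

Set it up as a linear program. Let x1 = servings of pasta, x2 = servings of peanut butter, x3 = servings of spinach, x4 = servings of oatmeal.
min 0.4x1 + 0.4x2 + 1.36x3 + 0.45x4 s.t.:
  0.2x1 + 4.4x2 + 0.1x3 + 0.7x4 ≤ 6.8   (saturated fat)
  1x1 + 203x2 + 108x3 + 12x4 ≤ 180   (sodium)
  1x1 + 4x2 + 1x3 + 1x4 ≤ 7   (sugar)
  7x1 + 10x2 + 4x3 + 8x4 ≥ 14   (protein)
  x1, x2, x3, x4 ≥ 0.
At the optimum only pasta, peanut butter are positive (spinach, oatmeal = 0). Binding constraints: sodium and protein.
That vertex is x1 = 0.7385, x2 = 0.8831.
Objective = 0.4·0.7385 + 0.4·0.8831 = 0.64864.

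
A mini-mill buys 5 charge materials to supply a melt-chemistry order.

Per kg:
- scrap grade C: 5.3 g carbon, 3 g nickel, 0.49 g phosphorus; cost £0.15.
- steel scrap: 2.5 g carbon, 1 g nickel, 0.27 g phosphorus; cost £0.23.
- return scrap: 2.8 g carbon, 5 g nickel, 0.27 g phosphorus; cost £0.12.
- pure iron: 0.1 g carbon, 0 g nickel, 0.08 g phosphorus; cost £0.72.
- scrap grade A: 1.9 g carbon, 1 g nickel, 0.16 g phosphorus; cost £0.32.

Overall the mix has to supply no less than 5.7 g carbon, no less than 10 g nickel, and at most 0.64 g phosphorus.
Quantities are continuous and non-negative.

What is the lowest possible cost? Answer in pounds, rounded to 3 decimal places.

£0.242

Let x1 = kg of scrap grade C, x2 = kg of steel scrap, x3 = kg of return scrap, x4 = kg of pure iron, x5 = kg of scrap grade A.
Minimise 0.15x1 + 0.23x2 + 0.12x3 + 0.72x4 + 0.32x5 with:
  5.3x1 + 2.5x2 + 2.8x3 + 0.1x4 + 1.9x5 ≥ 5.7   (carbon)
  3x1 + 1x2 + 5x3 + 1x5 ≥ 10   (nickel)
  0.49x1 + 0.27x2 + 0.27x3 + 0.08x4 + 0.16x5 ≤ 0.64   (phosphorus)
  x1, x2, x3, x4, x5 ≥ 0.
The optimal basis is {scrap grade C, return scrap}; steel scrap, pure iron, scrap grade A drop out. The carbon and nickel requirements are met with equality.
So scrap grade C = 0.02762 kg, return scrap = 1.983 kg.
Hence cost = 0.15·0.02762 + 0.12·1.983 = £0.24210.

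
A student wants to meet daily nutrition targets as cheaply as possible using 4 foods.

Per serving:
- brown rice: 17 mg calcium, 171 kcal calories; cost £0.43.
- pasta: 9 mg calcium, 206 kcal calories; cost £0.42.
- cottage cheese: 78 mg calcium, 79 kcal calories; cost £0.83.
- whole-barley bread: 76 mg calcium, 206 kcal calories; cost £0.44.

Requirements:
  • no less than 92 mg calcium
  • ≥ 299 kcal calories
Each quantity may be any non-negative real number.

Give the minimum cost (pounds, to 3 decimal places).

£0.633

Set it up as a linear program. Let x1 = servings of brown rice, x2 = servings of pasta, x3 = servings of cottage cheese, x4 = servings of whole-barley bread.
Minimise 0.43x1 + 0.42x2 + 0.83x3 + 0.44x4 subject to:
  17x1 + 9x2 + 78x3 + 76x4 ≥ 92   (calcium)
  171x1 + 206x2 + 79x3 + 206x4 ≥ 299   (calories)
  x1, x2, x3, x4 ≥ 0.
At the optimum only pasta, whole-barley bread are positive (brown rice, cottage cheese = 0). There the calcium and calories constraints are tight.
So pasta = 0.2733 servings, whole-barley bread = 1.178 servings.
Hence cost = 0.42·0.2733 + 0.44·1.178 = £0.63311.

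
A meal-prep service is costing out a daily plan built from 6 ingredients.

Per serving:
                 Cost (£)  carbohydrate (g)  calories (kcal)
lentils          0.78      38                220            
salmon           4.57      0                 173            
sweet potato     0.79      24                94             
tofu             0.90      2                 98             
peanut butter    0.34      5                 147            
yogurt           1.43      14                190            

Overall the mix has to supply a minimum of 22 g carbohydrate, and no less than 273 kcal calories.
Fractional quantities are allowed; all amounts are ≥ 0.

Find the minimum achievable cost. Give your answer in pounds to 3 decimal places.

Let x1 = servings of lentils, x2 = servings of salmon, x3 = servings of sweet potato, x4 = servings of tofu, x5 = servings of peanut butter, x6 = servings of yogurt.
Minimize 0.78x1 + 4.57x2 + 0.79x3 + 0.9x4 + 0.34x5 + 1.43x6 with:
  38x1 + 24x3 + 2x4 + 5x5 + 14x6 ≥ 22   (carbohydrate)
  220x1 + 173x2 + 94x3 + 98x4 + 147x5 + 190x6 ≥ 273   (calories)
  x1, x2, x3, x4, x5, x6 ≥ 0.
At the optimum only lentils, peanut butter are positive (salmon, sweet potato, tofu, yogurt = 0). The carbohydrate and calories requirements are met with equality.
That vertex is x1 = 0.41663, x5 = 1.2336.
Cost = 0.78·0.41663 + 0.34·1.2336 = 0.74440.

£0.744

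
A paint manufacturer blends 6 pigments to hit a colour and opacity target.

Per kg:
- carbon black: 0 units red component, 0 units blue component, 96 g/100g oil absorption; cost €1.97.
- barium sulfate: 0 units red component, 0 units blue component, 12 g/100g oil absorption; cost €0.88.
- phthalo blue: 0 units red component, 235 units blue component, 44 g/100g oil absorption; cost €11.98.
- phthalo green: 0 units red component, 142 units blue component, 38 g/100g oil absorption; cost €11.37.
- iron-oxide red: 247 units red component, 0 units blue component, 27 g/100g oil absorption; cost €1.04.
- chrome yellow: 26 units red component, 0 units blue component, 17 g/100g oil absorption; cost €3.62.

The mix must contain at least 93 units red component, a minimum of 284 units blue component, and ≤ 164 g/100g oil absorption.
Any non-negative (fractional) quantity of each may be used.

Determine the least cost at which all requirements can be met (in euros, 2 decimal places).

€14.87

This is a linear program. Let x1 = kg of carbon black, x2 = kg of barium sulfate, x3 = kg of phthalo blue, x4 = kg of phthalo green, x5 = kg of iron-oxide red, x6 = kg of chrome yellow.
Minimise 1.97x1 + 0.88x2 + 11.98x3 + 11.37x4 + 1.04x5 + 3.62x6 s.t.:
  247x5 + 26x6 ≥ 93   (red component)
  235x3 + 142x4 ≥ 284   (blue component)
  96x1 + 12x2 + 44x3 + 38x4 + 27x5 + 17x6 ≤ 164   (oil absorption)
  x1, x2, x3, x4, x5, x6 ≥ 0.
At the optimum only phthalo blue, iron-oxide red are positive (carbon black, barium sulfate, phthalo green, chrome yellow = 0). There the red component and blue component constraints are tight.
Solving gives x3 = 1.2085, x5 = 0.37652.
Objective = 11.98·1.2085 + 1.04·0.37652 = 14.8694.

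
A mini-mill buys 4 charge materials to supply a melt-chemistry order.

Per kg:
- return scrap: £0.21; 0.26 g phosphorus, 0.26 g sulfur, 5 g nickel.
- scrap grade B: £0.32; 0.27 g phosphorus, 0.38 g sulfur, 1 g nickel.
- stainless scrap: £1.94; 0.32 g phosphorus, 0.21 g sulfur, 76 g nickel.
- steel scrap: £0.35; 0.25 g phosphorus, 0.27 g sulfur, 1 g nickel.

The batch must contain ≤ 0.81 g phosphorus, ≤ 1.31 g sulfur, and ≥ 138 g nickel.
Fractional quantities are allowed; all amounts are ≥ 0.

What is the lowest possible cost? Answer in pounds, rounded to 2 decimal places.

£3.52

Let x1 = kg of return scrap, x2 = kg of scrap grade B, x3 = kg of stainless scrap, x4 = kg of steel scrap.
min 0.21x1 + 0.32x2 + 1.94x3 + 0.35x4 with:
  0.26x1 + 0.27x2 + 0.32x3 + 0.25x4 ≤ 0.81   (phosphorus)
  0.26x1 + 0.38x2 + 0.21x3 + 0.27x4 ≤ 1.31   (sulfur)
  5x1 + 1x2 + 76x3 + 1x4 ≥ 138   (nickel)
  x1, x2, x3, x4 ≥ 0.
At the optimum only stainless scrap is positive (return scrap, scrap grade B, steel scrap = 0). The nickel requirement is met with equality.
Solving gives x3 = 1.816.
Total cost: 1.94·1.816 = 3.5230.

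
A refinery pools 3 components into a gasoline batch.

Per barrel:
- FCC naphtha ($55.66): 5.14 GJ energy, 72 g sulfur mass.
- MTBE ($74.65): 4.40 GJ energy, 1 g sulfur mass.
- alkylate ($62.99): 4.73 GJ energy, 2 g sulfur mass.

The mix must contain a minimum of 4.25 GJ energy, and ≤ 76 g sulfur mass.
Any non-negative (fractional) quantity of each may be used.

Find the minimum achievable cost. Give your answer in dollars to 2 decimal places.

$46.02

Treat it as an LP. Let x1 = barrels of FCC naphtha, x2 = barrels of MTBE, x3 = barrels of alkylate.
Minimize 55.66x1 + 74.65x2 + 62.99x3 subject to:
  5.14x1 + 4.4x2 + 4.73x3 ≥ 4.25   (energy)
  72x1 + 1x2 + 2x3 ≤ 76   (sulfur mass)
  x1, x2, x3 ≥ 0.
The cheapest feasible vertex uses only FCC naphtha; MTBE, alkylate are not used. Binding constraint: energy.
Solving gives x1 = 0.8268.
Hence cost = 55.66·0.8268 = $46.0197.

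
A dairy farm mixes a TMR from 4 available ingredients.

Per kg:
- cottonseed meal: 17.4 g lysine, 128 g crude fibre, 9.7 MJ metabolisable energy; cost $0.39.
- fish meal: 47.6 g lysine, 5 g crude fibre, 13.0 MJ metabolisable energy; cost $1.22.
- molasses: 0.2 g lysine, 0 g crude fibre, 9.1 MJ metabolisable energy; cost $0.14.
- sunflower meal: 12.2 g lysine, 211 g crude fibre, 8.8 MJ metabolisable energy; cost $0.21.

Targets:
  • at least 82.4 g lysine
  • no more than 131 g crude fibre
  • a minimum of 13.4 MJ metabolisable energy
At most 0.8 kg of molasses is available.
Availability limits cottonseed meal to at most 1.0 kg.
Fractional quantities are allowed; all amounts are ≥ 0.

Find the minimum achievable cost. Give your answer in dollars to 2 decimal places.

$2.05

Set it up as a linear program. Let x1 = kg of cottonseed meal, x2 = kg of fish meal, x3 = kg of molasses, x4 = kg of sunflower meal.
Minimise 0.39x1 + 1.22x2 + 0.14x3 + 0.21x4 with:
  17.4x1 + 47.6x2 + 0.2x3 + 12.2x4 ≥ 82.4   (lysine)
  128x1 + 5x2 + 211x4 ≤ 131   (crude fibre)
  9.7x1 + 13x2 + 9.1x3 + 8.8x4 ≥ 13.4   (metabolisable energy)
  x3 ≤ 0.8
  x1 ≤ 1
  x1, x2, x3, x4 ≥ 0.
The cheapest feasible vertex uses only fish meal, sunflower meal; cottonseed meal, molasses are not used. The lysine and crude fibre requirements are met with equality.
Solving gives x2 = 1.582, x4 = 0.5834.
Total cost: 1.22·1.582 + 0.21·0.5834 = 2.0526.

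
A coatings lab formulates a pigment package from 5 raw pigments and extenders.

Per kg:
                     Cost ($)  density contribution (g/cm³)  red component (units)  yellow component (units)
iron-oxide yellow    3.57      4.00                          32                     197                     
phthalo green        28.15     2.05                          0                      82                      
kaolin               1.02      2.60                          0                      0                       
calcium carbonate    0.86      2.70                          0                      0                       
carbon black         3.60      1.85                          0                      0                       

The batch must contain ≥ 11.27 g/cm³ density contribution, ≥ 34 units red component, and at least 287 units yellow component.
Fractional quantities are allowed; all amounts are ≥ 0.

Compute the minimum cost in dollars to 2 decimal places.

Set it up as a linear program. Let x1 = kg of iron-oxide yellow, x2 = kg of phthalo green, x3 = kg of kaolin, x4 = kg of calcium carbonate, x5 = kg of carbon black.
Minimise 3.57x1 + 28.15x2 + 1.02x3 + 0.86x4 + 3.6x5 s.t.:
  4x1 + 2.05x2 + 2.6x3 + 2.7x4 + 1.85x5 ≥ 11.27   (density contribution)
  32x1 ≥ 34   (red component)
  197x1 + 82x2 ≥ 287   (yellow component)
  x1, x2, x3, x4, x5 ≥ 0.
The minimum-cost mix takes nothing from phthalo green, kaolin, carbon black — only iron-oxide yellow, calcium carbonate. Binding constraints: density contribution and yellow component.
Optimal quantities: iron-oxide yellow = 1.4569 kg, calcium carbonate = 2.0158 kg.
Total cost: 3.57·1.4569 + 0.86·2.0158 = 6.9347.

$6.93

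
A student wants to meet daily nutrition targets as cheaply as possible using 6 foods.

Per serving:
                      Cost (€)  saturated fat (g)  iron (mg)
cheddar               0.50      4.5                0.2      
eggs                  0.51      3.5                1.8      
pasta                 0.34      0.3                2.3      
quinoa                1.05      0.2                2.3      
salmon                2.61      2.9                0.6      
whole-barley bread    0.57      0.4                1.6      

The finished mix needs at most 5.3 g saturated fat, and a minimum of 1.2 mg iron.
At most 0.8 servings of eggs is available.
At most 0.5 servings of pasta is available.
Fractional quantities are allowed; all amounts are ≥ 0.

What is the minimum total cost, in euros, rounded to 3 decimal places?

€0.184

Let x1 = servings of cheddar, x2 = servings of eggs, x3 = servings of pasta, x4 = servings of quinoa, x5 = servings of salmon, x6 = servings of whole-barley bread.
min 0.5x1 + 0.51x2 + 0.34x3 + 1.05x4 + 2.61x5 + 0.57x6 s.t.:
  4.5x1 + 3.5x2 + 0.3x3 + 0.2x4 + 2.9x5 + 0.4x6 ≤ 5.3   (saturated fat)
  0.2x1 + 1.8x2 + 2.3x3 + 2.3x4 + 0.6x5 + 1.6x6 ≥ 1.2   (iron)
  x2 ≤ 0.8
  x3 ≤ 0.5
  x1, x2, x3, x4, x5, x6 ≥ 0.
The cheapest feasible vertex uses only eggs, pasta; cheddar, quinoa, salmon, whole-barley bread are not used. There the iron and the pasta cap constraints are tight.
So eggs = 0.02778 servings, pasta = 0.5 servings.
Total cost: 0.51·0.02778 + 0.34·0.5 = 0.18417.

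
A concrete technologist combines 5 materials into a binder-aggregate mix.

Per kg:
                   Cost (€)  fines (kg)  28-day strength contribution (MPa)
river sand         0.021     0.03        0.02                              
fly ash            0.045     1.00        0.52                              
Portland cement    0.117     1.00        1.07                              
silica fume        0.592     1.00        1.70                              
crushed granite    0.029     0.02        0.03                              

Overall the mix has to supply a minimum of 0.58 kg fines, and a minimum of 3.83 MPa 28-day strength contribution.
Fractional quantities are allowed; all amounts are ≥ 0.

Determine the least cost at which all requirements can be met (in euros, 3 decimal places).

Let x1 = kg of river sand, x2 = kg of fly ash, x3 = kg of Portland cement, x4 = kg of silica fume, x5 = kg of crushed granite.
Minimise 0.021x1 + 0.045x2 + 0.117x3 + 0.592x4 + 0.029x5 subject to:
  0.03x1 + 1x2 + 1x3 + 1x4 + 0.02x5 ≥ 0.58   (fines)
  0.02x1 + 0.52x2 + 1.07x3 + 1.7x4 + 0.03x5 ≥ 3.83   (28-day strength contribution)
  x1, x2, x3, x4, x5 ≥ 0.
The minimum-cost mix takes nothing from river sand, Portland cement, silica fume, crushed granite — only fly ash. Binding constraint: 28-day strength contribution.
That vertex is x2 = 7.365.
Hence cost = 0.045·7.365 = €0.33143.

€0.331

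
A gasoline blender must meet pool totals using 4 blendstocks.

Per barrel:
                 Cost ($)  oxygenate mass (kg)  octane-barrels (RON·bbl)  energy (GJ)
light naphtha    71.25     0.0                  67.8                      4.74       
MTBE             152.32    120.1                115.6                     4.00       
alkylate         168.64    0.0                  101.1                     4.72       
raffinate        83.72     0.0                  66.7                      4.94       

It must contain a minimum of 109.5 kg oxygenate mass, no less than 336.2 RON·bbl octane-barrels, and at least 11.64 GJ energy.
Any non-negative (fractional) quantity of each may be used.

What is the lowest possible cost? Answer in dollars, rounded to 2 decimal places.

Set it up as a linear program. Let x1 = barrels of light naphtha, x2 = barrels of MTBE, x3 = barrels of alkylate, x4 = barrels of raffinate.
min 71.25x1 + 152.32x2 + 168.64x3 + 83.72x4 with:
  120.1x2 ≥ 109.5   (oxygenate mass)
  67.8x1 + 115.6x2 + 101.1x3 + 66.7x4 ≥ 336.2   (octane-barrels)
  4.74x1 + 4x2 + 4.72x3 + 4.94x4 ≥ 11.64   (energy)
  x1, x2, x3, x4 ≥ 0.
At the optimum only light naphtha, MTBE are positive (alkylate, raffinate = 0). Binding constraints: oxygenate mass and octane-barrels.
So light naphtha = 3.40417 barrels, MTBE = 0.91174 barrels.
Hence cost = 71.25·3.40417 + 152.32·0.91174 = $381.4233.

$381.42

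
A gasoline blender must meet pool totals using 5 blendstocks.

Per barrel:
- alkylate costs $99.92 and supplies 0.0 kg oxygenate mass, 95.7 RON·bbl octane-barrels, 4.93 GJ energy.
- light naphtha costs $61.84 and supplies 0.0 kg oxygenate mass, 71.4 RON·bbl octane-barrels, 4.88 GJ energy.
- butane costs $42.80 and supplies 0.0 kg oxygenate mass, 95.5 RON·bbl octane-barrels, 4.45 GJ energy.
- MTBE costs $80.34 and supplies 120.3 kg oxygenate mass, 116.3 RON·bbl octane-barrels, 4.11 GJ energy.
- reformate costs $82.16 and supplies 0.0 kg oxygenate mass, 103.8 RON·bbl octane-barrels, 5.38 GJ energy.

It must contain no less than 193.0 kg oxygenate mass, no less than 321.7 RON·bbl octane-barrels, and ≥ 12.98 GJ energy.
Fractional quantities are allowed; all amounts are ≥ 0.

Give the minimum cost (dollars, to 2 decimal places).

$190.31

Let x1 = barrels of alkylate, x2 = barrels of light naphtha, x3 = barrels of butane, x4 = barrels of MTBE, x5 = barrels of reformate.
Minimise 99.92x1 + 61.84x2 + 42.8x3 + 80.34x4 + 82.16x5 with:
  120.3x4 ≥ 193   (oxygenate mass)
  95.7x1 + 71.4x2 + 95.5x3 + 116.3x4 + 103.8x5 ≥ 321.7   (octane-barrels)
  4.93x1 + 4.88x2 + 4.45x3 + 4.11x4 + 5.38x5 ≥ 12.98   (energy)
  x1, x2, x3, x4, x5 ≥ 0.
At the optimum only butane, MTBE are positive (alkylate, light naphtha, reformate = 0). The oxygenate mass and energy requirements are met with equality.
That vertex is x3 = 1.4351, x4 = 1.6043.
Total cost: 42.8·1.4351 + 80.34·1.6043 = 190.3117.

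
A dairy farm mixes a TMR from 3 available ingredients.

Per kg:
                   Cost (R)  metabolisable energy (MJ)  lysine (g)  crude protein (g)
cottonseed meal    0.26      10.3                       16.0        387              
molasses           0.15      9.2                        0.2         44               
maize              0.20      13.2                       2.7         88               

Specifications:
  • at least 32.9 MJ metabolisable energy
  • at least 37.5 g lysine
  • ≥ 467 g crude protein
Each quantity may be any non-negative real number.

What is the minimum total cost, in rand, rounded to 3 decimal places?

This is a linear program. Let x1 = kg of cottonseed meal, x2 = kg of molasses, x3 = kg of maize.
min 0.26x1 + 0.15x2 + 0.2x3 with:
  10.3x1 + 9.2x2 + 13.2x3 ≥ 32.9   (metabolisable energy)
  16x1 + 0.2x2 + 2.7x3 ≥ 37.5   (lysine)
  387x1 + 44x2 + 88x3 ≥ 467   (crude protein)
  x1, x2, x3 ≥ 0.
The cheapest feasible vertex uses only cottonseed meal, maize; molasses is not used. There the metabolisable energy and lysine constraints are tight.
Solving gives x1 = 2.215, x3 = 0.7642.
Cost = 0.26·2.215 + 0.2·0.7642 = 0.72874.

R0.729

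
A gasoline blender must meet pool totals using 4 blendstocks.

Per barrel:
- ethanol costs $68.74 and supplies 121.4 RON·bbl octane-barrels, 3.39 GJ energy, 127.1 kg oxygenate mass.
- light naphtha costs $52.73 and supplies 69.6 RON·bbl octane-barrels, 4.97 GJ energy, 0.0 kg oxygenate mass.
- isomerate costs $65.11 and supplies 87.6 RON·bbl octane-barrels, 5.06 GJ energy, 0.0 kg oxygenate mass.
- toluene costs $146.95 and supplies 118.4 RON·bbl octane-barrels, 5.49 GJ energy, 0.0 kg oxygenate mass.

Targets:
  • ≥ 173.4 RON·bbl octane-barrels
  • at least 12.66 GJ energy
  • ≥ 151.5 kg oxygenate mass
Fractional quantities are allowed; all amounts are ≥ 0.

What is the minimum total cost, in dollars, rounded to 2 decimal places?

$173.38

Let x1 = barrels of ethanol, x2 = barrels of light naphtha, x3 = barrels of isomerate, x4 = barrels of toluene.
min 68.74x1 + 52.73x2 + 65.11x3 + 146.95x4 subject to:
  121.4x1 + 69.6x2 + 87.6x3 + 118.4x4 ≥ 173.4   (octane-barrels)
  3.39x1 + 4.97x2 + 5.06x3 + 5.49x4 ≥ 12.66   (energy)
  127.1x1 ≥ 151.5   (oxygenate mass)
  x1, x2, x3, x4 ≥ 0.
At the optimum only ethanol, light naphtha are positive (isomerate, toluene = 0). There the energy and oxygenate mass constraints are tight.
Solving gives x1 = 1.192, x2 = 1.7342.
Objective = 68.74·1.192 + 52.73·1.7342 = 173.3824.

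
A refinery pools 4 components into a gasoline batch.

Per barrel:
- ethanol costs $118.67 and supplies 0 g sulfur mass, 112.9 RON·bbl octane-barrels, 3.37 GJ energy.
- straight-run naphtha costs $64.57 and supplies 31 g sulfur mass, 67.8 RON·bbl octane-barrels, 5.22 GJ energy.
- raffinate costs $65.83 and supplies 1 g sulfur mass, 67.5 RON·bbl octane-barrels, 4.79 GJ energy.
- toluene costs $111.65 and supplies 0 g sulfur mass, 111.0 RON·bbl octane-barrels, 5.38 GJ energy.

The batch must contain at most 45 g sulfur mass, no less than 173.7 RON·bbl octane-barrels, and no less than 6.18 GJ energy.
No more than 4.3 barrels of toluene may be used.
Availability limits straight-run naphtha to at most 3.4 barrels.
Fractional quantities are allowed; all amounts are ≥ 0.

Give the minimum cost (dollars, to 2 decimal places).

Let x1 = barrels of ethanol, x2 = barrels of straight-run naphtha, x3 = barrels of raffinate, x4 = barrels of toluene.
Minimize 118.67x1 + 64.57x2 + 65.83x3 + 111.65x4 subject to:
  31x2 + 1x3 ≤ 45   (sulfur mass)
  112.9x1 + 67.8x2 + 67.5x3 + 111x4 ≥ 173.7   (octane-barrels)
  3.37x1 + 5.22x2 + 4.79x3 + 5.38x4 ≥ 6.18   (energy)
  x4 ≤ 4.3
  x2 ≤ 3.4
  x1, x2, x3, x4 ≥ 0.
The minimum-cost mix takes nothing from ethanol, toluene — only straight-run naphtha, raffinate. The sulfur mass and octane-barrels requirements are met with equality.
That vertex is x2 = 1.41443, x3 = 1.15262.
Hence cost = 64.57·1.41443 + 65.83·1.15262 = $167.2067.

$167.21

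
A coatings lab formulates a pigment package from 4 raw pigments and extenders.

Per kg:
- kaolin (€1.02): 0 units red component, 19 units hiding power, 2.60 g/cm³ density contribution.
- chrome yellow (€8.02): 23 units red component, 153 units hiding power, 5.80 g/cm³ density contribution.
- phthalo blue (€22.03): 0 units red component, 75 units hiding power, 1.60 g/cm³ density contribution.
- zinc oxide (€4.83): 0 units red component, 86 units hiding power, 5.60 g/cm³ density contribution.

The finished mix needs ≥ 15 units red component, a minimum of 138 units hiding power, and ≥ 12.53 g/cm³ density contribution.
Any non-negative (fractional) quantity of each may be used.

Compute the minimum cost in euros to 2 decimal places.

Treat it as an LP. Let x1 = kg of kaolin, x2 = kg of chrome yellow, x3 = kg of phthalo blue, x4 = kg of zinc oxide.
Minimize 1.02x1 + 8.02x2 + 22.03x3 + 4.83x4 with:
  23x2 ≥ 15   (red component)
  19x1 + 153x2 + 75x3 + 86x4 ≥ 138   (hiding power)
  2.6x1 + 5.8x2 + 1.6x3 + 5.6x4 ≥ 12.53   (density contribution)
  x1, x2, x3, x4 ≥ 0.
At the optimum only kaolin, chrome yellow are positive (phthalo blue, zinc oxide = 0). Binding constraints: red component and density contribution.
Optimal quantities: kaolin = 3.364 kg, chrome yellow = 0.6522 kg.
Objective = 1.02·3.364 + 8.02·0.6522 = 8.6619.

€8.66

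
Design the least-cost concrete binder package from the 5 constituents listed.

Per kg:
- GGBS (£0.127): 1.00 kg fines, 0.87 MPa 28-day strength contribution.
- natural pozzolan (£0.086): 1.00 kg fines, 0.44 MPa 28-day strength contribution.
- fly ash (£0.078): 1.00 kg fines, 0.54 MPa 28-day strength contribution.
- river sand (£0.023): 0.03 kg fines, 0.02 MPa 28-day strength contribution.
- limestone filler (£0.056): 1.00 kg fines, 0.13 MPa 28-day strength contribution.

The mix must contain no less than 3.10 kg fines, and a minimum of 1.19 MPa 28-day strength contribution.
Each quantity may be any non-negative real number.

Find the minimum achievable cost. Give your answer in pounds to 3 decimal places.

£0.216

Let x1 = kg of GGBS, x2 = kg of natural pozzolan, x3 = kg of fly ash, x4 = kg of river sand, x5 = kg of limestone filler.
Minimise 0.127x1 + 0.086x2 + 0.078x3 + 0.023x4 + 0.056x5 with:
  1x1 + 1x2 + 1x3 + 0.03x4 + 1x5 ≥ 3.1   (fines)
  0.87x1 + 0.44x2 + 0.54x3 + 0.02x4 + 0.13x5 ≥ 1.19   (28-day strength contribution)
  x1, x2, x3, x4, x5 ≥ 0.
The optimal basis is {fly ash, limestone filler}; GGBS, natural pozzolan, river sand drop out. Binding constraints: fines and 28-day strength contribution.
Solving gives x3 = 1.92, x5 = 1.18.
Cost = 0.078·1.92 + 0.056·1.18 = 0.21584.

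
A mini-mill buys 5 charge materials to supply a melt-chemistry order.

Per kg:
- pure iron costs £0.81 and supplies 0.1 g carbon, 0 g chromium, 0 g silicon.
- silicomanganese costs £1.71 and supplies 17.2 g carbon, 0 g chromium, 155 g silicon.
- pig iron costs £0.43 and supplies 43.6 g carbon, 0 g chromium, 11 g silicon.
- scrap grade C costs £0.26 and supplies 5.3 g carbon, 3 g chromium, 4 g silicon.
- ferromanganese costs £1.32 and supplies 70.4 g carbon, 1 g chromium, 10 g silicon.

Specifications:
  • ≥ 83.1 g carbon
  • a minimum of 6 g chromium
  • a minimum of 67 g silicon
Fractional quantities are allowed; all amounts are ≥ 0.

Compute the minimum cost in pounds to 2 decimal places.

Let x1 = kg of pure iron, x2 = kg of silicomanganese, x3 = kg of pig iron, x4 = kg of scrap grade C, x5 = kg of ferromanganese.
Minimize 0.81x1 + 1.71x2 + 0.43x3 + 0.26x4 + 1.32x5 with:
  0.1x1 + 17.2x2 + 43.6x3 + 5.3x4 + 70.4x5 ≥ 83.1   (carbon)
  3x4 + 1x5 ≥ 6   (chromium)
  155x2 + 11x3 + 4x4 + 10x5 ≥ 67   (silicon)
  x1, x2, x3, x4, x5 ≥ 0.
At the optimum only silicomanganese, pig iron, scrap grade C are positive (pure iron, ferromanganese = 0). There the carbon, chromium, silicon constraints are tight.
Solving gives x2 = 0.2702, x3 = 1.556, x4 = 2.
Cost = 1.71·0.2702 + 0.43·1.556 + 0.26·2 = 1.6511.

£1.65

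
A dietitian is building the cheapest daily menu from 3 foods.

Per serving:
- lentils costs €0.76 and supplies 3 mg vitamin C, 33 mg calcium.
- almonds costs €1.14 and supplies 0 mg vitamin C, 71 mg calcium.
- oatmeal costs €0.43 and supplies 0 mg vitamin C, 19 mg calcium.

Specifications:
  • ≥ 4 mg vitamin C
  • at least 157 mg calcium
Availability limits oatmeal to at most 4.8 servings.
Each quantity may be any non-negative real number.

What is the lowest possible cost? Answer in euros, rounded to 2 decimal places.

€2.83

Set it up as a linear program. Let x1 = servings of lentils, x2 = servings of almonds, x3 = servings of oatmeal.
Minimize 0.76x1 + 1.14x2 + 0.43x3 subject to:
  3x1 ≥ 4   (vitamin C)
  33x1 + 71x2 + 19x3 ≥ 157   (calcium)
  x3 ≤ 4.8
  x1, x2, x3 ≥ 0.
The cheapest feasible vertex uses only lentils, almonds; oatmeal is not used. There the vitamin C and calcium constraints are tight.
So lentils = 1.333 servings, almonds = 1.592 servings.
Cost = 0.76·1.333 + 1.14·1.592 = 2.8280.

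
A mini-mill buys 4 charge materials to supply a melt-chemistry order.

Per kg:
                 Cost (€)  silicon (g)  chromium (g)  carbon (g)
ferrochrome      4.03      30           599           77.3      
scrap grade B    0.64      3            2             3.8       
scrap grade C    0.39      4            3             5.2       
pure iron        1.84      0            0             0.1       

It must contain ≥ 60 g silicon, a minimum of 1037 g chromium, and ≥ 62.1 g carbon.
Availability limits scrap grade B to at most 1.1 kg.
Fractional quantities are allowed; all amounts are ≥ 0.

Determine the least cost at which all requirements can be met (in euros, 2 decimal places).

Let x1 = kg of ferrochrome, x2 = kg of scrap grade B, x3 = kg of scrap grade C, x4 = kg of pure iron.
Minimise 4.03x1 + 0.64x2 + 0.39x3 + 1.84x4 subject to:
  30x1 + 3x2 + 4x3 ≥ 60   (silicon)
  599x1 + 2x2 + 3x3 ≥ 1037   (chromium)
  77.3x1 + 3.8x2 + 5.2x3 + 0.1x4 ≥ 62.1   (carbon)
  x2 ≤ 1.1
  x1, x2, x3, x4 ≥ 0.
The cheapest feasible vertex uses only ferrochrome, scrap grade C; scrap grade B, pure iron are not used. There the silicon and chromium constraints are tight.
That vertex is x1 = 1.721, x3 = 2.095.
Total cost: 4.03·1.721 + 0.39·2.095 = 7.7527.

€7.75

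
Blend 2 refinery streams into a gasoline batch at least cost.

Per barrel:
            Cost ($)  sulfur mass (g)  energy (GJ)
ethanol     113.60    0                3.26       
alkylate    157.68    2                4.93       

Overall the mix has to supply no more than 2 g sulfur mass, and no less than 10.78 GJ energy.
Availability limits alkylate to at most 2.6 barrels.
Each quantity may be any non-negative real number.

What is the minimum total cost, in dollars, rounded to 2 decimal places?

$361.53

Let x1 = barrels of ethanol, x2 = barrels of alkylate.
min 113.6x1 + 157.68x2 subject to:
  2x2 ≤ 2   (sulfur mass)
  3.26x1 + 4.93x2 ≥ 10.78   (energy)
  x2 ≤ 2.6
  x1, x2 ≥ 0.
Both inputs are positive at the optimum. The sulfur mass and energy requirements are met with equality.
That vertex is x1 = 1.79448, x2 = 1.
Objective = 113.6·1.79448 + 157.68·1 = 361.5329.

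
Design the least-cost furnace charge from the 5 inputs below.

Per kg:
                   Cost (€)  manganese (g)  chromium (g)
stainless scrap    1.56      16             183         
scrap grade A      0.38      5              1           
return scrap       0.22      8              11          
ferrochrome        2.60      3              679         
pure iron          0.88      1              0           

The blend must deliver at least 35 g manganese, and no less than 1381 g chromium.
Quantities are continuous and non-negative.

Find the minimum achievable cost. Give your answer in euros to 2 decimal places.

€5.93

Let x1 = kg of stainless scrap, x2 = kg of scrap grade A, x3 = kg of return scrap, x4 = kg of ferrochrome, x5 = kg of pure iron.
min 1.56x1 + 0.38x2 + 0.22x3 + 2.6x4 + 0.88x5 subject to:
  16x1 + 5x2 + 8x3 + 3x4 + 1x5 ≥ 35   (manganese)
  183x1 + 1x2 + 11x3 + 679x4 ≥ 1381   (chromium)
  x1, x2, x3, x4, x5 ≥ 0.
The cheapest feasible vertex uses only return scrap, ferrochrome; stainless scrap, scrap grade A, pure iron are not used. There the manganese and chromium constraints are tight.
So return scrap = 3.634 kg, ferrochrome = 1.975 kg.
Total cost: 0.22·3.634 + 2.6·1.975 = 5.9345.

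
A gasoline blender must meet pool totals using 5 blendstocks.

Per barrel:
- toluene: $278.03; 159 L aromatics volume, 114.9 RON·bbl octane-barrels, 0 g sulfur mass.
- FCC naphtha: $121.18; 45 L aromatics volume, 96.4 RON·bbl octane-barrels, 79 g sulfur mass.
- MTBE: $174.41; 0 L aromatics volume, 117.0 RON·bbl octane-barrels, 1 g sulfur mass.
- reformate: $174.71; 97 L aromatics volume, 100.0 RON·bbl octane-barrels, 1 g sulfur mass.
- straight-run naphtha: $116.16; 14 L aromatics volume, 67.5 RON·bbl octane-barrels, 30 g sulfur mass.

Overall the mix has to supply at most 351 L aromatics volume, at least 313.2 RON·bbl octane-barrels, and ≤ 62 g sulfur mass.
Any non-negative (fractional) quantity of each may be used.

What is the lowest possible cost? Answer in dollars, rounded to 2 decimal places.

$449.79

Let x1 = barrels of toluene, x2 = barrels of FCC naphtha, x3 = barrels of MTBE, x4 = barrels of reformate, x5 = barrels of straight-run naphtha.
min 278.03x1 + 121.18x2 + 174.41x3 + 174.71x4 + 116.16x5 s.t.:
  159x1 + 45x2 + 97x4 + 14x5 ≤ 351   (aromatics volume)
  114.9x1 + 96.4x2 + 117x3 + 100x4 + 67.5x5 ≥ 313.2   (octane-barrels)
  79x2 + 1x3 + 1x4 + 30x5 ≤ 62   (sulfur mass)
  x1, x2, x3, x4, x5 ≥ 0.
At the optimum only FCC naphtha, MTBE are positive (toluene, reformate, straight-run naphtha = 0). The octane-barrels and sulfur mass requirements are met with equality.
Solving gives x2 = 0.75884, x3 = 2.0517.
Hence cost = 121.18·0.75884 + 174.41·2.0517 = $449.7932.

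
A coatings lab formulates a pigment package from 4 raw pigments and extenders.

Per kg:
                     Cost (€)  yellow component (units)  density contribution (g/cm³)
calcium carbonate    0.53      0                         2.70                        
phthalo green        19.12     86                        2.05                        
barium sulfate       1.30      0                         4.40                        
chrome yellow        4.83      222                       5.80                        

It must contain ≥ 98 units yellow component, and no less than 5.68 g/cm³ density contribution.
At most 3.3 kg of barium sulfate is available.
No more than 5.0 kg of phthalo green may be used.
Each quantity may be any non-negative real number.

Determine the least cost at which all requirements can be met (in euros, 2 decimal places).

€2.74

This is a linear program. Let x1 = kg of calcium carbonate, x2 = kg of phthalo green, x3 = kg of barium sulfate, x4 = kg of chrome yellow.
min 0.53x1 + 19.12x2 + 1.3x3 + 4.83x4 with:
  86x2 + 222x4 ≥ 98   (yellow component)
  2.7x1 + 2.05x2 + 4.4x3 + 5.8x4 ≥ 5.68   (density contribution)
  x3 ≤ 3.3
  x2 ≤ 5
  x1, x2, x3, x4 ≥ 0.
At the optimum only calcium carbonate, chrome yellow are positive (phthalo green, barium sulfate = 0). There the yellow component and density contribution constraints are tight.
Optimal quantities: calcium carbonate = 1.155 kg, chrome yellow = 0.4414 kg.
Cost = 0.53·1.155 + 4.83·0.4414 = 2.7441.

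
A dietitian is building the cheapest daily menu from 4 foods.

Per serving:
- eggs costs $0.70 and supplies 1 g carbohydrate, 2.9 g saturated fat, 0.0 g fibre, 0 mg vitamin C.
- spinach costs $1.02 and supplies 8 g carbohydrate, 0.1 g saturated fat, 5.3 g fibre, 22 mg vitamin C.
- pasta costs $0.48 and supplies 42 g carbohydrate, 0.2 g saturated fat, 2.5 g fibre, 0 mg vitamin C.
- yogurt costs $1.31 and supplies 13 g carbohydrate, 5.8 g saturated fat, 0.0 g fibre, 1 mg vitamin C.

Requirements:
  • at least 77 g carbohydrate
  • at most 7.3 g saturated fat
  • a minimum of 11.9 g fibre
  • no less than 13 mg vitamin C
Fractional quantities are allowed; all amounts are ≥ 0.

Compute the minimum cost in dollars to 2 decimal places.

Set it up as a linear program. Let x1 = servings of eggs, x2 = servings of spinach, x3 = servings of pasta, x4 = servings of yogurt.
min 0.7x1 + 1.02x2 + 0.48x3 + 1.31x4 subject to:
  1x1 + 8x2 + 42x3 + 13x4 ≥ 77   (carbohydrate)
  2.9x1 + 0.1x2 + 0.2x3 + 5.8x4 ≤ 7.3   (saturated fat)
  5.3x2 + 2.5x3 ≥ 11.9   (fibre)
  22x2 + 1x4 ≥ 13   (vitamin C)
  x1, x2, x3, x4 ≥ 0.
The cheapest feasible vertex uses only spinach, pasta; eggs, yogurt are not used. The fibre and vitamin C requirements are met with equality.
Optimal quantities: spinach = 0.5909 servings, pasta = 3.507 servings.
Cost = 1.02·0.5909 + 0.48·3.507 = 2.2861.

$2.29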